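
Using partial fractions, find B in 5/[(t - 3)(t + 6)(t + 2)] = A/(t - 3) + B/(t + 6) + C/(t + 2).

Cover-up at t = -6: B = 5/[(-6 - 3)(-6 + 2)] = 5/[(-9)(-4)] = 5/36


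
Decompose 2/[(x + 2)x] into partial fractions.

2/(x + 2)x = α/(x + 2) + β/x. α = 2/(-2 - 0) = -1, β = 2/(0 + 2) = 1
Result: -1/(x + 2) + 1/x


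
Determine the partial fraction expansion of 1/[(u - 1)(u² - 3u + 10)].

Cover-up at u = 1: α = 1/(1² - 3·1 + 10) = 1/8. Then β = -α = -1/8, γ = -α·(-3 + 1) = 1/4
Result: (1/8)/(u - 1) - ((1/8)u - 1/4)/(u² - 3u + 10)


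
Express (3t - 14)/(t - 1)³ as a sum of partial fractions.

(3t - 14) = α(t - 1)² + β(t - 1) + γ. At t = 1: γ = 3·1 - 14 = -11. Coefficients: α = 0, β = 3
Result: 3/(t - 1)² - 11/(t - 1)³


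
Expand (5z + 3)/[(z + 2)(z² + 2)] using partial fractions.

At z=-2: α = (5·(-2) + 3)/((-2)² + 2) = -7/6. β = -α = 7/6, γ = 5 - (-2)·α = 8/3
Result: (-7/6)/(z + 2) + ((7/6)z + 8/3)/(z² + 2)


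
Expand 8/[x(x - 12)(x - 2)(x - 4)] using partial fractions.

Using Heaviside cover-up: (-1/12)/x + (1/120)/(x - 12) + (1/5)/(x - 2) - (1/8)/(x - 4)


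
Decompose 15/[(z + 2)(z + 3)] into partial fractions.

15/(z + 2)(z + 3) = P/(z + 2) + Q/(z + 3). P = 15/(-2 + 3) = 15, Q = 15/(-3 + 2) = -15
Result: 15/(z + 2) - 15/(z + 3)


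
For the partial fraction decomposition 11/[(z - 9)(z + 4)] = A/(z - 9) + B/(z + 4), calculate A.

Cover-up at z = 9: A = 11/(9 + 4) = 11/13


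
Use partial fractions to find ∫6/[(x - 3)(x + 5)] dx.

Decompose: 6/[(x - 3)(x + 5)] = (3/4)/(x - 3) - (3/4)/(x + 5). Integrate each term: (3/4) ln|(x - 3)| - (3/4) ln|(x + 5)| + C


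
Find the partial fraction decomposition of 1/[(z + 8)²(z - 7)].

Cover-up at z=7: γ = 1/(7 + 8)² = 1/225. Cover-up at z=-8: β = 1/(-8 - 7) = -1/15. Comparing z² coeff: α = -γ = -1/225
Result: (-1/225)/(z + 8) - (1/15)/(z + 8)² + (1/225)/(z - 7)


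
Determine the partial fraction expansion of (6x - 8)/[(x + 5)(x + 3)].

At x=-5: P = (6·(-5) - 8)/(-5 + 3) = 19. At x=-3: Q = (6·(-3) - 8)/(-3 + 5) = -13
Result: 19/(x + 5) - 13/(x + 3)


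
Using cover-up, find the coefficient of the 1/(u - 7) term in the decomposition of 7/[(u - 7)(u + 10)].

Cover (u - 7), set u=7: 7/((u + 10) at u=7) = 7/(17) = 7/17


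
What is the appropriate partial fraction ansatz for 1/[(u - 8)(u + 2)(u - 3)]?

Three distinct linear factors: α/(u - 8) + β/(u + 2) + γ/(u - 3)


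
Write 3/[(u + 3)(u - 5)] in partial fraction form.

3/(u + 3)(u - 5) = α/(u + 3) + β/(u - 5). α = 3/(-3 - 5) = -3/8, β = 3/(5 + 3) = 3/8
Result: (-3/8)/(u + 3) + (3/8)/(u - 5)


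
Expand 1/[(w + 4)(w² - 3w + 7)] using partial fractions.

Cover-up at w = -4: P = 1/((-4)² - 3·(-4) + 7) = 1/35. Then Q = -P = -1/35, R = -P·(-3 - 4) = 1/5
Result: (1/35)/(w + 4) - ((1/35)w - 1/5)/(w² - 3w + 7)


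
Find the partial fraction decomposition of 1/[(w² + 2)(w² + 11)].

Coefficient matching gives A = C = 0, B = 1/(11-2) = 1/9, D = -B = -1/9
Result: (1/9)/(w² + 2) - (1/9)/(w² + 11)


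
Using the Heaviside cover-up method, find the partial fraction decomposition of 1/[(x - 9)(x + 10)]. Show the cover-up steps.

Cover (x - 9): set x=9, get A = 1/(9 + 10) = 1/19. Cover (x + 10): set x=-10, get B = 1/(-10 - 9) = -1/19.
Result: (1/19)/(x - 9) - (1/19)/(x + 10)


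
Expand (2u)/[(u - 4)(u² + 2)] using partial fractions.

At u=4: P = (2·4 + 0)/(4² + 2) = 4/9. Q = -P = -4/9, R = 2 - 4·P = 2/9
Result: (4/9)/(u - 4) - ((4/9)u - 2/9)/(u² + 2)


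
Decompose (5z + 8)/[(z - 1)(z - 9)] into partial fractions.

At z=1: P = (5·1 + 8)/(1 - 9) = -13/8. At z=9: Q = (5·9 + 8)/(9 - 1) = 53/8
Result: (-13/8)/(z - 1) + (53/8)/(z - 9)


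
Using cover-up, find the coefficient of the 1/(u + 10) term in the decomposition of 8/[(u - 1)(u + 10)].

Cover (u + 10), set u=-10: 8/((u - 1) at u=-10) = 8/(-11) = -8/11


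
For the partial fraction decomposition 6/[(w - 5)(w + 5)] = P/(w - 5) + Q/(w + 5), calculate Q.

Cover-up at w = -5: Q = 6/(-5 - 5) = -6/10 = -3/5


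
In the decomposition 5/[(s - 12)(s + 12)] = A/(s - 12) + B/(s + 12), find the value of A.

Cover-up at s = 12: A = 5/(12 + 12) = 5/24


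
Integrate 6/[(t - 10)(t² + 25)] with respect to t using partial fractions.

Cover-up at t=10: A = 6/(10²+25) = 6/125. Coeff matching: B = -6/125, C = -12/25. Decomposition: (6/125)/(t - 10) - ((6/125)t + 12/25)/(t² + 25). Integrate: linear → ln, quadratic → (1/2)ln + arctan: (6/125) ln|(t - 10)| - (3/125) ln(t² + 25) - (12/125) arctan(t/5) + C


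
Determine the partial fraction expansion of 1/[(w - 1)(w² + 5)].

Cover-up at w = 1: A = 1/(1² + 5) = 1/6. Then B = -A = -1/6, C = -A·(0 + 1) = -1/6
Result: (1/6)/(w - 1) - ((1/6)w + 1/6)/(w² + 5)


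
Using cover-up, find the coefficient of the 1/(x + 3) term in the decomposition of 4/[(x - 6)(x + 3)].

Cover (x + 3), set x=-3: 4/((x - 6) at x=-3) = 4/(-9) = -4/9


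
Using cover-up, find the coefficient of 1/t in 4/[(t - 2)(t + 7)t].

Cover t, set t=0: 4/[(0 - 2)(0 + 7)] = -2/7


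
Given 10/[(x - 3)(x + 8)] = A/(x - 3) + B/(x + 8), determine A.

Cover-up at x = 3: A = 10/(3 + 8) = 10/11


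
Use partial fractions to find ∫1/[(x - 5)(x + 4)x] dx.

Cover-up: α = 1/45, β = 1/36, γ = -1/20. Decomposition: (1/45)/(x - 5) + (1/36)/(x + 4) - (1/20)/x. Integrate each term: (1/45) ln|(x - 5)| + (1/36) ln|(x + 4)| - (1/20) ln|x| + C


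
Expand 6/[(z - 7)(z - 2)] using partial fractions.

6/(z - 7)(z - 2) = α/(z - 7) + β/(z - 2). α = 6/(7 - 2) = 6/5, β = 6/(2 - 7) = -6/5
Result: (6/5)/(z - 7) - (6/5)/(z - 2)


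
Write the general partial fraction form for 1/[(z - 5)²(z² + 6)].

Repeated linear + quadratic: P/(z - 5) + Q/(z - 5)² + (Rz + S)/(z² + 6)


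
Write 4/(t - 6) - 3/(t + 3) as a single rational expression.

Common denominator (t - 6)(t + 3). Numerator: 4(t + 3) - 3(t - 6) = (4t + 12) - (3t - 18) = t + 30
Result: (t + 30)/[(t - 6)(t + 3)]


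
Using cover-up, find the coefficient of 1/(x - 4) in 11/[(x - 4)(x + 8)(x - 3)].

Cover (x - 4), set x=4: 11/[(4 + 8)(4 - 3)] = 11/12


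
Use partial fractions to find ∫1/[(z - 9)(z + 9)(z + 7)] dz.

Cover-up: A = 1/288, B = 1/36, C = -1/32. Decomposition: (1/288)/(z - 9) + (1/36)/(z + 9) - (1/32)/(z + 7). Integrate each term: (1/288) ln|(z - 9)| + (1/36) ln|(z + 9)| - (1/32) ln|(z + 7)| + C


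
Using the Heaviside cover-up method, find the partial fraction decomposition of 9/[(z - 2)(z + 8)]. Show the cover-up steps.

Cover (z - 2): set z=2, get A = 9/(2 + 8) = 9/10. Cover (z + 8): set z=-8, get B = 9/(-8 - 2) = -9/10.
Result: (9/10)/(z - 2) - (9/10)/(z + 8)


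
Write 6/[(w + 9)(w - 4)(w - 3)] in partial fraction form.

Using cover-up method: P = 1/26, Q = 6/13, R = -1/2
Result: (1/26)/(w + 9) + (6/13)/(w - 4) - (1/2)/(w - 3)


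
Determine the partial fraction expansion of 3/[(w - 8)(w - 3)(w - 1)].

Using cover-up method: A = 3/35, B = -3/10, C = 3/14
Result: (3/35)/(w - 8) - (3/10)/(w - 3) + (3/14)/(w - 1)


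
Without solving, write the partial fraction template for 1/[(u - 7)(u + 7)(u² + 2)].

Two linear + quadratic: A/(u - 7) + B/(u + 7) + (Cu + D)/(u² + 2)


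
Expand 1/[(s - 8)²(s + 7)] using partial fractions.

Cover-up at s=-7: γ = 1/(-7 - 8)² = 1/225. Cover-up at s=8: β = 1/(8 + 7) = 1/15. Comparing s² coeff: α = -γ = -1/225
Result: (-1/225)/(s - 8) + (1/15)/(s - 8)² + (1/225)/(s + 7)


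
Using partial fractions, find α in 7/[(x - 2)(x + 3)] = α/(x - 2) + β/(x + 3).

Cover-up at x = 2: α = 7/(2 + 3) = 7/5


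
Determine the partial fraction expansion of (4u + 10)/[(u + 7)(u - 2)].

At u=-7: P = (4·(-7) + 10)/(-7 - 2) = 2. At u=2: Q = (4·2 + 10)/(2 + 7) = 2
Result: 2/(u + 7) + 2/(u - 2)


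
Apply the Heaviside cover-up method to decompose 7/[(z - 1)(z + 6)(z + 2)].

Cover (z - 1), z=1: A = 7/[(1 + 6)(1 + 2)] = 1/3. Cover (z + 6), z=-6: B = 7/[(-6 - 1)(-6 + 2)] = 1/4. Cover (z + 2), z=-2: C = 7/[(-2 - 1)(-2 + 6)] = -7/12.
Result: (1/3)/(z - 1) + (1/4)/(z + 6) - (7/12)/(z + 2)


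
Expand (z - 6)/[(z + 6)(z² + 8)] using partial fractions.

At z=-6: P = (1·(-6) - 6)/((-6)² + 8) = -3/11. Q = -P = 3/11, R = 1 - (-6)·P = -7/11
Result: (-3/11)/(z + 6) + ((3/11)z - 7/11)/(z² + 8)


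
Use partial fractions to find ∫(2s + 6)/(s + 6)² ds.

Decompose: α = 2, β = 2·(-6) + 6 = -6, so (2s + 6)/(s + 6)² = 2/(s + 6) - 6/(s + 6)². Integrate: ∫ α/(s + 6) ds = 2 ln|(s + 6)|; ∫ β/(s + 6)² ds = 6/(s + 6). Sum: 2 ln|(s + 6)| + 6/(s + 6) + C


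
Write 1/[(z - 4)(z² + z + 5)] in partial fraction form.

Cover-up at z = 4: A = 1/(4² + 1·4 + 5) = 1/25. Then B = -A = -1/25, C = -A·(1 + 4) = -1/5
Result: (1/25)/(z - 4) - ((1/25)z + 1/5)/(z² + z + 5)


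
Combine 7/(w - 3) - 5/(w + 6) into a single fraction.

Common denominator (w - 3)(w + 6). Numerator: 7(w + 6) - 5(w - 3) = (7w + 42) - (5w - 15) = 2w + 57
Result: (2w + 57)/[(w - 3)(w + 6)]


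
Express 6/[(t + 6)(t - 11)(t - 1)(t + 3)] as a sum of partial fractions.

Using Heaviside cover-up: (-2/119)/(t + 6) + (3/1190)/(t - 11) - (3/140)/(t - 1) + (1/28)/(t + 3)


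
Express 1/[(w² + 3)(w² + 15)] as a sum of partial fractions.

Coefficient matching gives α = γ = 0, β = 1/(15-3) = 1/12, δ = -β = -1/12
Result: (1/12)/(w² + 3) - (1/12)/(w² + 15)


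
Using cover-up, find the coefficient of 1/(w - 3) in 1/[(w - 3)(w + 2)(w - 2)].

Cover (w - 3), set w=3: 1/[(3 + 2)(3 - 2)] = 1/5


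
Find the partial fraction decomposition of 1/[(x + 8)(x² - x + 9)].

Cover-up at x = -8: A = 1/((-8)² - 1·(-8) + 9) = 1/81. Then B = -A = -1/81, C = -A·(-1 - 8) = 1/9
Result: (1/81)/(x + 8) - ((1/81)x - 1/9)/(x² - x + 9)


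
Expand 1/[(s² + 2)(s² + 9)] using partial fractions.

Coefficient matching gives P = R = 0, Q = 1/(9-2) = 1/7, S = -Q = -1/7
Result: (1/7)/(s² + 2) - (1/7)/(s² + 9)


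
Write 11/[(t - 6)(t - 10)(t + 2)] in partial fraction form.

Using cover-up method: A = -11/32, B = 11/48, C = 11/96
Result: (-11/32)/(t - 6) + (11/48)/(t - 10) + (11/96)/(t + 2)


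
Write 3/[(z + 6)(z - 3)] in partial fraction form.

3/(z + 6)(z - 3) = α/(z + 6) + β/(z - 3). α = 3/(-6 - 3) = -1/3, β = 3/(3 + 6) = 1/3
Result: (-1/3)/(z + 6) + (1/3)/(z - 3)


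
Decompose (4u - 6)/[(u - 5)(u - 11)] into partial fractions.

At u=5: P = (4·5 - 6)/(5 - 11) = -7/3. At u=11: Q = (4·11 - 6)/(11 - 5) = 19/3
Result: (-7/3)/(u - 5) + (19/3)/(u - 11)


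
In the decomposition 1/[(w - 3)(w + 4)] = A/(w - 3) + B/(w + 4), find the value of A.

Cover-up at w = 3: A = 1/(3 + 4) = 1/7


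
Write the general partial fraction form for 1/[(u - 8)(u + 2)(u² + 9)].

Two linear + quadratic: A/(u - 8) + B/(u + 2) + (Cu + D)/(u² + 9)


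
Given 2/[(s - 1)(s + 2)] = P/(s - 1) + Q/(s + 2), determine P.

Cover-up at s = 1: P = 2/(1 + 2) = 2/3


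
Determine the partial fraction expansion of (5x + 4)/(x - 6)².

(5x + 4) = α(x - 6) + β. At x = 6: β = 5·6 + 4 = 34. Coeff of x: α = 5
Result: 5/(x - 6) + 34/(x - 6)²


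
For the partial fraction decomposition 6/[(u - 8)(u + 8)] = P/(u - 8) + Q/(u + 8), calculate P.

Cover-up at u = 8: P = 6/(8 + 8) = 6/16 = 3/8


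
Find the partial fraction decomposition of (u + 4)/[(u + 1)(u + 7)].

At u=-1: A = (1·(-1) + 4)/(-1 + 7) = 1/2. At u=-7: B = (1·(-7) + 4)/(-7 + 1) = 1/2
Result: (1/2)/(u + 1) + (1/2)/(u + 7)


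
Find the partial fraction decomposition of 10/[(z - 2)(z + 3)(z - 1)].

Using cover-up method: α = 2, β = 1/2, γ = -5/2
Result: 2/(z - 2) + (1/2)/(z + 3) - (5/2)/(z - 1)


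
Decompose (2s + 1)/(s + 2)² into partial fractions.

(2s + 1) = α(s + 2) + β. At s = -2: β = 2·(-2) + 1 = -3. Coeff of s: α = 2
Result: 2/(s + 2) - 3/(s + 2)²


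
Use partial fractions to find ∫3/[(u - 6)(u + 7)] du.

Decompose: 3/[(u - 6)(u + 7)] = (3/13)/(u - 6) - (3/13)/(u + 7). Integrate each term: (3/13) ln|(u - 6)| - (3/13) ln|(u + 7)| + C


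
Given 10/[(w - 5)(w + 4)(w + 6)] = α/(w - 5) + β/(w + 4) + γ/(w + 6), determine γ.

Cover-up at w = -6: γ = 10/[(-6 - 5)(-6 + 4)] = 10/[(-11)(-2)] = 10/22 = 5/11


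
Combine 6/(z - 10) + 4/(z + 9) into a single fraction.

Common denominator (z - 10)(z + 9). Numerator: 6(z + 9) + 4(z - 10) = (6z + 54) + (4z - 40) = 10z + 14
Result: (10z + 14)/[(z - 10)(z + 9)]


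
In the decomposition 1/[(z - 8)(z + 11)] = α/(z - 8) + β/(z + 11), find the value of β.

Cover-up at z = -11: β = 1/(-11 - 8) = -1/19


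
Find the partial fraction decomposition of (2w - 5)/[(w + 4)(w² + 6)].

At w=-4: α = (2·(-4) - 5)/((-4)² + 6) = -13/22. β = -α = 13/22, γ = 2 - (-4)·α = -4/11
Result: (-13/22)/(w + 4) + ((13/22)w - 4/11)/(w² + 6)


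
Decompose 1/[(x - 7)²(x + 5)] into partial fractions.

Cover-up at x=-5: γ = 1/(-5 - 7)² = 1/144. Cover-up at x=7: β = 1/(7 + 5) = 1/12. Comparing x² coeff: α = -γ = -1/144
Result: (-1/144)/(x - 7) + (1/12)/(x - 7)² + (1/144)/(x + 5)


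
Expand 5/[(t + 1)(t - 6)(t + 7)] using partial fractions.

Using cover-up method: A = -5/42, B = 5/91, C = 5/78
Result: (-5/42)/(t + 1) + (5/91)/(t - 6) + (5/78)/(t + 7)


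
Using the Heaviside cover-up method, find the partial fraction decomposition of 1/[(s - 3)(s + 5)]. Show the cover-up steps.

Cover (s - 3): set s=3, get P = 1/(3 + 5) = 1/8. Cover (s + 5): set s=-5, get Q = 1/(-5 - 3) = -1/8.
Result: (1/8)/(s - 3) - (1/8)/(s + 5)


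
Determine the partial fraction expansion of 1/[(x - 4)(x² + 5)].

Cover-up at x = 4: α = 1/(4² + 5) = 1/21. Then β = -α = -1/21, γ = -α·(0 + 4) = -4/21
Result: (1/21)/(x - 4) - ((1/21)x + 4/21)/(x² + 5)


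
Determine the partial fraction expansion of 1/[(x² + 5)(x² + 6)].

Coefficient matching gives P = R = 0, Q = 1/(6-5) = 1, S = -Q = -1
Result: 1/(x² + 5) - 1/(x² + 6)


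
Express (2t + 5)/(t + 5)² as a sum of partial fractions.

(2t + 5) = P(t + 5) + Q. At t = -5: Q = 2·(-5) + 5 = -5. Coeff of t: P = 2
Result: 2/(t + 5) - 5/(t + 5)²


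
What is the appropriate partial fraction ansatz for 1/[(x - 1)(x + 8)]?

Distinct linear factors: P/(x - 1) + Q/(x + 8)


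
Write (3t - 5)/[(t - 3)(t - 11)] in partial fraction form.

At t=3: A = (3·3 - 5)/(3 - 11) = -1/2. At t=11: B = (3·11 - 5)/(11 - 3) = 7/2
Result: (-1/2)/(t - 3) + (7/2)/(t - 11)


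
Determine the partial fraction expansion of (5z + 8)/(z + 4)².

(5z + 8) = A(z + 4) + B. At z = -4: B = 5·(-4) + 8 = -12. Coeff of z: A = 5
Result: 5/(z + 4) - 12/(z + 4)²


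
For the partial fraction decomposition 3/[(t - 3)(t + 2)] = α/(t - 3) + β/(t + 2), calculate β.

Cover-up at t = -2: β = 3/(-2 - 3) = -3/5


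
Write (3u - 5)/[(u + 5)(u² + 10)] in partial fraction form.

At u=-5: α = (3·(-5) - 5)/((-5)² + 10) = -4/7. β = -α = 4/7, γ = 3 - (-5)·α = 1/7
Result: (-4/7)/(u + 5) + ((4/7)u + 1/7)/(u² + 10)


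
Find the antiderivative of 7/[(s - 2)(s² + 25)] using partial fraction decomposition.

Cover-up at s=2: A = 7/(2²+25) = 7/29. Coeff matching: B = -7/29, C = -14/29. Decomposition: (7/29)/(s - 2) - ((7/29)s + 14/29)/(s² + 25). Integrate: linear → ln, quadratic → (1/2)ln + arctan: (7/29) ln|(s - 2)| - (7/58) ln(s² + 25) - (14/145) arctan(s/5) + C


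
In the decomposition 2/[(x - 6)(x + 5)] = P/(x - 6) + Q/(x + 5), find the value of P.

Cover-up at x = 6: P = 2/(6 + 5) = 2/11


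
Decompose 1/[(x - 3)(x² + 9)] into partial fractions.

Cover-up at x = 3: P = 1/(3² + 9) = 1/18. Then Q = -P = -1/18, R = -P·(0 + 3) = -1/6
Result: (1/18)/(x - 3) - ((1/18)x + 1/6)/(x² + 9)


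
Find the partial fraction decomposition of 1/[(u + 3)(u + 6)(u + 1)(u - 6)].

Using Heaviside cover-up: (1/54)/(u + 3) - (1/180)/(u + 6) - (1/70)/(u + 1) + (1/756)/(u - 6)


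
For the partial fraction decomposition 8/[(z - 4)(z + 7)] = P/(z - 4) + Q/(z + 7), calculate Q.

Cover-up at z = -7: Q = 8/(-7 - 4) = -8/11


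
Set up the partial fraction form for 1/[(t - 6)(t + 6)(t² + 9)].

Two linear + quadratic: P/(t - 6) + Q/(t + 6) + (Rt + S)/(t² + 9)


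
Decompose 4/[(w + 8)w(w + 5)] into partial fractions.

Using cover-up method: α = 1/6, β = 1/10, γ = -4/15
Result: (1/6)/(w + 8) + (1/10)/w - (4/15)/(w + 5)


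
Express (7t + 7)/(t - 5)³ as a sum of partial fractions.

(7t + 7) = P(t - 5)² + Q(t - 5) + R. At t = 5: R = 7·5 + 7 = 42. Coefficients: P = 0, Q = 7
Result: 7/(t - 5)² + 42/(t - 5)³


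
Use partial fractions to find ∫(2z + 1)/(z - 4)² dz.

Decompose: P = 2, Q = 2·4 + 1 = 9, so (2z + 1)/(z - 4)² = 2/(z - 4) + 9/(z - 4)². Integrate: ∫ P/(z - 4) dz = 2 ln|(z - 4)|; ∫ Q/(z - 4)² dz = -9/(z - 4). Sum: 2 ln|(z - 4)| - 9/(z - 4) + C


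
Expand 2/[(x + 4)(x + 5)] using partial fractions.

2/(x + 4)(x + 5) = A/(x + 4) + B/(x + 5). A = 2/(-4 + 5) = 2, B = 2/(-5 + 4) = -2
Result: 2/(x + 4) - 2/(x + 5)


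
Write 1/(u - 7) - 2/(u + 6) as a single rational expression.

Common denominator (u - 7)(u + 6). Numerator: 1(u + 6) - 2(u - 7) = (u + 6) - (2u - 14) = -u + 20
Result: (-u + 20)/[(u - 7)(u + 6)]


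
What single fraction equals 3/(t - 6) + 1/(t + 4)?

Common denominator (t - 6)(t + 4). Numerator: 3(t + 4) + 1(t - 6) = (3t + 12) + (t - 6) = 4t + 6
Result: (4t + 6)/[(t - 6)(t + 4)]


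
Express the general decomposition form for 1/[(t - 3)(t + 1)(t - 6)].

Three distinct linear factors: α/(t - 3) + β/(t + 1) + γ/(t - 6)


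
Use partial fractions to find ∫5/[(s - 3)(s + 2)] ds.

Decompose: 5/[(s - 3)(s + 2)] = 1/(s - 3) - 1/(s + 2). Integrate each term: ln|(s - 3)| - ln|(s + 2)| + C


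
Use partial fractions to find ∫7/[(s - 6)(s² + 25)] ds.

Cover-up at s=6: P = 7/(6²+25) = 7/61. Coeff matching: Q = -7/61, R = -42/61. Decomposition: (7/61)/(s - 6) - ((7/61)s + 42/61)/(s² + 25). Integrate: linear → ln, quadratic → (1/2)ln + arctan: (7/61) ln|(s - 6)| - (7/122) ln(s² + 25) - (42/305) arctan(s/5) + C


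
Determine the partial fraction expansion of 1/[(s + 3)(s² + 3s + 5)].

Cover-up at s = -3: P = 1/((-3)² + 3·(-3) + 5) = 1/5. Then Q = -P = -1/5, R = -P·(3 - 3) = 0
Result: (1/5)/(s + 3) - ((1/5)s)/(s² + 3s + 5)


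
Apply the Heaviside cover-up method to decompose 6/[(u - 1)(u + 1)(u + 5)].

Cover (u - 1), u=1: A = 6/[(1 + 1)(1 + 5)] = 1/2. Cover (u + 1), u=-1: B = 6/[(-1 - 1)(-1 + 5)] = -3/4. Cover (u + 5), u=-5: C = 6/[(-5 - 1)(-5 + 1)] = 1/4.
Result: (1/2)/(u - 1) - (3/4)/(u + 1) + (1/4)/(u + 5)


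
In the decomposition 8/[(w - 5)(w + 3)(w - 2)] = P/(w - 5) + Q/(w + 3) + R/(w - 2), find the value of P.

Cover-up at w = 5: P = 8/[(5 + 3)(5 - 2)] = 8/[(8)(3)] = 8/24 = 1/3


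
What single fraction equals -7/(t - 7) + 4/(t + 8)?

Common denominator (t - 7)(t + 8). Numerator: -7(t + 8) + 4(t - 7) = (-7t - 56) + (4t - 28) = -3t - 84
Result: (-3t - 84)/[(t - 7)(t + 8)]


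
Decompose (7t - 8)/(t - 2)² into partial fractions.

(7t - 8) = A(t - 2) + B. At t = 2: B = 7·2 - 8 = 6. Coeff of t: A = 7
Result: 7/(t - 2) + 6/(t - 2)²


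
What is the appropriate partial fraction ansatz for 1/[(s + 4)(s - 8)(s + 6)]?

Three distinct linear factors: P/(s + 4) + Q/(s - 8) + R/(s + 6)


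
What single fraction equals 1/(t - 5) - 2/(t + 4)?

Common denominator (t - 5)(t + 4). Numerator: 1(t + 4) - 2(t - 5) = (t + 4) - (2t - 10) = -t + 14
Result: (-t + 14)/[(t - 5)(t + 4)]


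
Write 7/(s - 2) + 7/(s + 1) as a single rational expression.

Common denominator (s - 2)(s + 1). Numerator: 7(s + 1) + 7(s - 2) = (7s + 7) + (7s - 14) = 14s - 7
Result: (14s - 7)/[(s - 2)(s + 1)]


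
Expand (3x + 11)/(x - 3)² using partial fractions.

(3x + 11) = P(x - 3) + Q. At x = 3: Q = 3·3 + 11 = 20. Coeff of x: P = 3
Result: 3/(x - 3) + 20/(x - 3)²


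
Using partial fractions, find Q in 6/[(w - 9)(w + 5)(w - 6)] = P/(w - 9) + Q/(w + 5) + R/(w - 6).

Cover-up at w = -5: Q = 6/[(-5 - 9)(-5 - 6)] = 6/[(-14)(-11)] = 6/154 = 3/77


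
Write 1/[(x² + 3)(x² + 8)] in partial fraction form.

Coefficient matching gives α = γ = 0, β = 1/(8-3) = 1/5, δ = -β = -1/5
Result: (1/5)/(x² + 3) - (1/5)/(x² + 8)


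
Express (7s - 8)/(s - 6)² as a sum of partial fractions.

(7s - 8) = A(s - 6) + B. At s = 6: B = 7·6 - 8 = 34. Coeff of s: A = 7
Result: 7/(s - 6) + 34/(s - 6)²


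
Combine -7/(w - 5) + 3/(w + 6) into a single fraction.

Common denominator (w - 5)(w + 6). Numerator: -7(w + 6) + 3(w - 5) = (-7w - 42) + (3w - 15) = -4w - 57
Result: (-4w - 57)/[(w - 5)(w + 6)]


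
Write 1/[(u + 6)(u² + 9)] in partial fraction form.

Cover-up at u = -6: A = 1/((-6)² + 9) = 1/45. Then B = -A = -1/45, C = -A·(0 - 6) = 2/15
Result: (1/45)/(u + 6) - ((1/45)u - 2/15)/(u² + 9)


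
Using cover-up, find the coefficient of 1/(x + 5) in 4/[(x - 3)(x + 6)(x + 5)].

Cover (x + 5), set x=-5: 4/[(-5 - 3)(-5 + 6)] = -1/2


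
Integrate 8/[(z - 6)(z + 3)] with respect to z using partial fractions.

Decompose: 8/[(z - 6)(z + 3)] = (8/9)/(z - 6) - (8/9)/(z + 3). Integrate each term: (8/9) ln|(z - 6)| - (8/9) ln|(z + 3)| + C


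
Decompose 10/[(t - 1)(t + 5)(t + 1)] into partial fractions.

Using cover-up method: α = 5/6, β = 5/12, γ = -5/4
Result: (5/6)/(t - 1) + (5/12)/(t + 5) - (5/4)/(t + 1)


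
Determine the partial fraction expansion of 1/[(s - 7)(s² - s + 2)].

Cover-up at s = 7: P = 1/(7² - 1·7 + 2) = 1/44. Then Q = -P = -1/44, R = -P·(-1 + 7) = -3/22
Result: (1/44)/(s - 7) - ((1/44)s + 3/22)/(s² - s + 2)


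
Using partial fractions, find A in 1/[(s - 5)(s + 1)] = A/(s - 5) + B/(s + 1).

Cover-up at s = 5: A = 1/(5 + 1) = 1/6


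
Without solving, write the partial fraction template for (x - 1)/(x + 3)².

Repeated linear factor: A/(x + 3) + B/(x + 3)²


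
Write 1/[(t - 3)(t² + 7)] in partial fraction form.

Cover-up at t = 3: A = 1/(3² + 7) = 1/16. Then B = -A = -1/16, C = -A·(0 + 3) = -3/16
Result: (1/16)/(t - 3) - ((1/16)t + 3/16)/(t² + 7)


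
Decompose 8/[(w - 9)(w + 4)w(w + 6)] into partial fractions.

Using Heaviside cover-up: (8/1755)/(w - 9) + (1/13)/(w + 4) - (1/27)/w - (2/45)/(w + 6)


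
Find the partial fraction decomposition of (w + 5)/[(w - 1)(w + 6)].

At w=1: α = (1·1 + 5)/(1 + 6) = 6/7. At w=-6: β = (1·(-6) + 5)/(-6 - 1) = 1/7
Result: (6/7)/(w - 1) + (1/7)/(w + 6)


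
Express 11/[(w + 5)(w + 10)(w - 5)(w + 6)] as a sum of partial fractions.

Using Heaviside cover-up: (-11/50)/(w + 5) - (11/300)/(w + 10) + (1/150)/(w - 5) + (1/4)/(w + 6)


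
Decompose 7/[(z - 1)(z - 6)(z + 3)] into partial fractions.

Using cover-up method: A = -7/20, B = 7/45, C = 7/36
Result: (-7/20)/(z - 1) + (7/45)/(z - 6) + (7/36)/(z + 3)


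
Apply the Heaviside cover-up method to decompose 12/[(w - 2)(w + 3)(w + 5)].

Cover (w - 2), w=2: α = 12/[(2 + 3)(2 + 5)] = 12/35. Cover (w + 3), w=-3: β = 12/[(-3 - 2)(-3 + 5)] = -6/5. Cover (w + 5), w=-5: γ = 12/[(-5 - 2)(-5 + 3)] = 6/7.
Result: (12/35)/(w - 2) - (6/5)/(w + 3) + (6/7)/(w + 5)


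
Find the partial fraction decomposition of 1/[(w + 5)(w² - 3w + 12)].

Cover-up at w = -5: α = 1/((-5)² - 3·(-5) + 12) = 1/52. Then β = -α = -1/52, γ = -α·(-3 - 5) = 2/13
Result: (1/52)/(w + 5) - ((1/52)w - 2/13)/(w² - 3w + 12)


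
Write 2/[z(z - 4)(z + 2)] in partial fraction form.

Using cover-up method: A = -1/4, B = 1/12, C = 1/6
Result: (-1/4)/z + (1/12)/(z - 4) + (1/6)/(z + 2)


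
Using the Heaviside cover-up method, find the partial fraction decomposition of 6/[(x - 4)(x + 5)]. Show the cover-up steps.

Cover (x - 4): set x=4, get P = 6/(4 + 5) = 2/3. Cover (x + 5): set x=-5, get Q = 6/(-5 - 4) = -2/3.
Result: (2/3)/(x - 4) - (2/3)/(x + 5)


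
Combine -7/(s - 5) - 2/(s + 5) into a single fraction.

Common denominator (s - 5)(s + 5). Numerator: -7(s + 5) - 2(s - 5) = (-7s - 35) - (2s - 10) = -9s - 25
Result: (-9s - 25)/[(s - 5)(s + 5)]


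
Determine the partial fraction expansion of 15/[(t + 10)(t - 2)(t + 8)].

Using cover-up method: A = 5/8, B = 1/8, C = -3/4
Result: (5/8)/(t + 10) + (1/8)/(t - 2) - (3/4)/(t + 8)


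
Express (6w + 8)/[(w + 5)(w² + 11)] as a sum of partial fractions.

At w=-5: A = (6·(-5) + 8)/((-5)² + 11) = -11/18. B = -A = 11/18, C = 6 - (-5)·A = 53/18
Result: (-11/18)/(w + 5) + ((11/18)w + 53/18)/(w² + 11)


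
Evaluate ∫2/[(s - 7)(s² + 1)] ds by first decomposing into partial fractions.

Cover-up at s=7: α = 2/(7²+1) = 1/25. Coeff matching: β = -1/25, γ = -7/25. Decomposition: (1/25)/(s - 7) - ((1/25)s + 7/25)/(s² + 1). Integrate: linear → ln, quadratic → (1/2)ln + arctan: (1/25) ln|(s - 7)| - (1/50) ln(s² + 1) - (7/25) arctan(s) + C


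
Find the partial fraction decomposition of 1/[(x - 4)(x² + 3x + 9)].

Cover-up at x = 4: A = 1/(4² + 3·4 + 9) = 1/37. Then B = -A = -1/37, C = -A·(3 + 4) = -7/37
Result: (1/37)/(x - 4) - ((1/37)x + 7/37)/(x² + 3x + 9)


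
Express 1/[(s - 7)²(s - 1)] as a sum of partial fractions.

Cover-up at s=1: C = 1/(1 - 7)² = 1/36. Cover-up at s=7: B = 1/(7 - 1) = 1/6. Comparing s² coeff: A = -C = -1/36
Result: (-1/36)/(s - 7) + (1/6)/(s - 7)² + (1/36)/(s - 1)


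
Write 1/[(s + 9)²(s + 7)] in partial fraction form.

Cover-up at s=-7: C = 1/(-7 + 9)² = 1/4. Cover-up at s=-9: B = 1/(-9 + 7) = -1/2. Comparing s² coeff: A = -C = -1/4
Result: (-1/4)/(s + 9) - (1/2)/(s + 9)² + (1/4)/(s + 7)


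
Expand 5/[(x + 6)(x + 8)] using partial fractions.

5/(x + 6)(x + 8) = A/(x + 6) + B/(x + 8). A = 5/(-6 + 8) = 5/2, B = 5/(-8 + 6) = -5/2
Result: (5/2)/(x + 6) - (5/2)/(x + 8)


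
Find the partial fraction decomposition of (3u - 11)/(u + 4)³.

(3u - 11) = α(u + 4)² + β(u + 4) + γ. At u = -4: γ = 3·(-4) - 11 = -23. Coefficients: α = 0, β = 3
Result: 3/(u + 4)² - 23/(u + 4)³


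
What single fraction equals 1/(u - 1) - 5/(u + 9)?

Common denominator (u - 1)(u + 9). Numerator: 1(u + 9) - 5(u - 1) = (u + 9) - (5u - 5) = -4u + 14
Result: (-4u + 14)/[(u - 1)(u + 9)]


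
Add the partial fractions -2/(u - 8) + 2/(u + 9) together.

Common denominator (u - 8)(u + 9). Numerator: -2(u + 9) + 2(u - 8) = (-2u - 18) + (2u - 16) = -34
Result: (-34)/[(u - 8)(u + 9)]


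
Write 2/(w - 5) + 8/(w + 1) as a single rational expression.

Common denominator (w - 5)(w + 1). Numerator: 2(w + 1) + 8(w - 5) = (2w + 2) + (8w - 40) = 10w - 38
Result: (10w - 38)/[(w - 5)(w + 1)]


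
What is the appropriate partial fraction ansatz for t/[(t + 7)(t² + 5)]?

Linear + irreducible quadratic: P/(t + 7) + (Qt + R)/(t² + 5)


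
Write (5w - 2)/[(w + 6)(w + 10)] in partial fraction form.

At w=-6: A = (5·(-6) - 2)/(-6 + 10) = -8. At w=-10: B = (5·(-10) - 2)/(-10 + 6) = 13
Result: -8/(w + 6) + 13/(w + 10)


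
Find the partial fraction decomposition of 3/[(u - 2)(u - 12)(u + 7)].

Using cover-up method: α = -1/30, β = 3/190, γ = 1/57
Result: (-1/30)/(u - 2) + (3/190)/(u - 12) + (1/57)/(u + 7)


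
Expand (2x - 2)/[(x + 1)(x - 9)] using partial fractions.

At x=-1: P = (2·(-1) - 2)/(-1 - 9) = 2/5. At x=9: Q = (2·9 - 2)/(9 + 1) = 8/5
Result: (2/5)/(x + 1) + (8/5)/(x - 9)


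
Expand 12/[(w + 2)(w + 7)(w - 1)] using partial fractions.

Using cover-up method: α = -4/5, β = 3/10, γ = 1/2
Result: (-4/5)/(w + 2) + (3/10)/(w + 7) + (1/2)/(w - 1)


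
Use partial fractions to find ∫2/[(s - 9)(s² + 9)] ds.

Cover-up at s=9: α = 2/(9²+9) = 1/45. Coeff matching: β = -1/45, γ = -1/5. Decomposition: (1/45)/(s - 9) - ((1/45)s + 1/5)/(s² + 9). Integrate: linear → ln, quadratic → (1/2)ln + arctan: (1/45) ln|(s - 9)| - (1/90) ln(s² + 9) - (1/15) arctan(s/3) + C


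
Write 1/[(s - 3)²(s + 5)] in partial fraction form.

Cover-up at s=-5: R = 1/(-5 - 3)² = 1/64. Cover-up at s=3: Q = 1/(3 + 5) = 1/8. Comparing s² coeff: P = -R = -1/64
Result: (-1/64)/(s - 3) + (1/8)/(s - 3)² + (1/64)/(s + 5)


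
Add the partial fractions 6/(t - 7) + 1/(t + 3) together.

Common denominator (t - 7)(t + 3). Numerator: 6(t + 3) + 1(t - 7) = (6t + 18) + (t - 7) = 7t + 11
Result: (7t + 11)/[(t - 7)(t + 3)]


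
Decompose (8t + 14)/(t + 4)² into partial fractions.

(8t + 14) = α(t + 4) + β. At t = -4: β = 8·(-4) + 14 = -18. Coeff of t: α = 8
Result: 8/(t + 4) - 18/(t + 4)²


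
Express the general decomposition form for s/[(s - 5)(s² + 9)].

Linear + irreducible quadratic: P/(s - 5) + (Qs + R)/(s² + 9)


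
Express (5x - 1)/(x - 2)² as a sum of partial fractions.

(5x - 1) = A(x - 2) + B. At x = 2: B = 5·2 - 1 = 9. Coeff of x: A = 5
Result: 5/(x - 2) + 9/(x - 2)²


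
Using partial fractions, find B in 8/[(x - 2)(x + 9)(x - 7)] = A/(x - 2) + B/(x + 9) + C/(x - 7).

Cover-up at x = -9: B = 8/[(-9 - 2)(-9 - 7)] = 8/[(-11)(-16)] = 8/176 = 1/22


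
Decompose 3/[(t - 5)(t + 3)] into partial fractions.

3/(t - 5)(t + 3) = α/(t - 5) + β/(t + 3). α = 3/(5 + 3) = 3/8, β = 3/(-3 - 5) = -3/8
Result: (3/8)/(t - 5) - (3/8)/(t + 3)


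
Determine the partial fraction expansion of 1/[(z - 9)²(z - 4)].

Cover-up at z=4: γ = 1/(4 - 9)² = 1/25. Cover-up at z=9: β = 1/(9 - 4) = 1/5. Comparing z² coeff: α = -γ = -1/25
Result: (-1/25)/(z - 9) + (1/5)/(z - 9)² + (1/25)/(z - 4)


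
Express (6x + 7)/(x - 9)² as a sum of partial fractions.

(6x + 7) = P(x - 9) + Q. At x = 9: Q = 6·9 + 7 = 61. Coeff of x: P = 6
Result: 6/(x - 9) + 61/(x - 9)²


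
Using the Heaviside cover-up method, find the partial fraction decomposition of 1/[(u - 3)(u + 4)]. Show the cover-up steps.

Cover (u - 3): set u=3, get α = 1/(3 + 4) = 1/7. Cover (u + 4): set u=-4, get β = 1/(-4 - 3) = -1/7.
Result: (1/7)/(u - 3) - (1/7)/(u + 4)


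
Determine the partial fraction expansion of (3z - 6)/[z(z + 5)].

At z=0: P = (3·0 - 6)/(0 + 5) = -6/5. At z=-5: Q = (3·(-5) - 6)/(-5 - 0) = 21/5
Result: (-6/5)/z + (21/5)/(z + 5)


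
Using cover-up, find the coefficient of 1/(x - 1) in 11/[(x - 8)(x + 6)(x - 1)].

Cover (x - 1), set x=1: 11/[(1 - 8)(1 + 6)] = -11/49


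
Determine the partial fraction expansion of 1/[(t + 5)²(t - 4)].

Cover-up at t=4: R = 1/(4 + 5)² = 1/81. Cover-up at t=-5: Q = 1/(-5 - 4) = -1/9. Comparing t² coeff: P = -R = -1/81
Result: (-1/81)/(t + 5) - (1/9)/(t + 5)² + (1/81)/(t - 4)


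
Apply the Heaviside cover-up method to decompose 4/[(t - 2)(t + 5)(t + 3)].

Cover (t - 2), t=2: α = 4/[(2 + 5)(2 + 3)] = 4/35. Cover (t + 5), t=-5: β = 4/[(-5 - 2)(-5 + 3)] = 2/7. Cover (t + 3), t=-3: γ = 4/[(-3 - 2)(-3 + 5)] = -2/5.
Result: (4/35)/(t - 2) + (2/7)/(t + 5) - (2/5)/(t + 3)


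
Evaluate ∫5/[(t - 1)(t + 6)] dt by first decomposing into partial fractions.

Decompose: 5/[(t - 1)(t + 6)] = (5/7)/(t - 1) - (5/7)/(t + 6). Integrate each term: (5/7) ln|(t - 1)| - (5/7) ln|(t + 6)| + C


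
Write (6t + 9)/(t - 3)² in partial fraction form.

(6t + 9) = α(t - 3) + β. At t = 3: β = 6·3 + 9 = 27. Coeff of t: α = 6
Result: 6/(t - 3) + 27/(t - 3)²


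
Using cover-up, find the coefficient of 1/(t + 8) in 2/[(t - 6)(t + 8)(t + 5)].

Cover (t + 8), set t=-8: 2/[(-8 - 6)(-8 + 5)] = 1/21


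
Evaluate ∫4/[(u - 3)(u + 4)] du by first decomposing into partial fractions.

Decompose: 4/[(u - 3)(u + 4)] = (4/7)/(u - 3) - (4/7)/(u + 4). Integrate each term: (4/7) ln|(u - 3)| - (4/7) ln|(u + 4)| + C


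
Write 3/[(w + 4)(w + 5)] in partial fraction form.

3/(w + 4)(w + 5) = α/(w + 4) + β/(w + 5). α = 3/(-4 + 5) = 3, β = 3/(-5 + 4) = -3
Result: 3/(w + 4) - 3/(w + 5)


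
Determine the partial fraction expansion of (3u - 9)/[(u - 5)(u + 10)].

At u=5: α = (3·5 - 9)/(5 + 10) = 2/5. At u=-10: β = (3·(-10) - 9)/(-10 - 5) = 13/5
Result: (2/5)/(u - 5) + (13/5)/(u + 10)


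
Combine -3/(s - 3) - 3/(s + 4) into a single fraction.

Common denominator (s - 3)(s + 4). Numerator: -3(s + 4) - 3(s - 3) = (-3s - 12) - (3s - 9) = -6s - 3
Result: (-6s - 3)/[(s - 3)(s + 4)]


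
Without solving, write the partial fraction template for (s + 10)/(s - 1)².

Repeated linear factor: α/(s - 1) + β/(s - 1)²


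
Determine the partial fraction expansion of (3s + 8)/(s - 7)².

(3s + 8) = A(s - 7) + B. At s = 7: B = 3·7 + 8 = 29. Coeff of s: A = 3
Result: 3/(s - 7) + 29/(s - 7)²


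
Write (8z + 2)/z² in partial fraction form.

(8z + 2) = Az + B. At z = 0: B = 8·0 + 2 = 2. Coeff of z: A = 8
Result: 8/z + 2/z²


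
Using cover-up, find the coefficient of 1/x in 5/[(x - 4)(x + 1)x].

Cover x, set x=0: 5/[(0 - 4)(0 + 1)] = -5/4


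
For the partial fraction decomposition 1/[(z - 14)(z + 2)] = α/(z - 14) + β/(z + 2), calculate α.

Cover-up at z = 14: α = 1/(14 + 2) = 1/16


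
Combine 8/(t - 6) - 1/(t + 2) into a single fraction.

Common denominator (t - 6)(t + 2). Numerator: 8(t + 2) - 1(t - 6) = (8t + 16) - (t - 6) = 7t + 22
Result: (7t + 22)/[(t - 6)(t + 2)]


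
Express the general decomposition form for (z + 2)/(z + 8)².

Repeated linear factor: P/(z + 8) + Q/(z + 8)²


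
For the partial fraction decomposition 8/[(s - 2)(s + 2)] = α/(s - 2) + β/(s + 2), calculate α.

Cover-up at s = 2: α = 8/(2 + 2) = 8/4 = 2


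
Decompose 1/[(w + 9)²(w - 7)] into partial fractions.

Cover-up at w=7: γ = 1/(7 + 9)² = 1/256. Cover-up at w=-9: β = 1/(-9 - 7) = -1/16. Comparing w² coeff: α = -γ = -1/256
Result: (-1/256)/(w + 9) - (1/16)/(w + 9)² + (1/256)/(w - 7)


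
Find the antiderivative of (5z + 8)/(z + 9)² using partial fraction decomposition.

Decompose: P = 5, Q = 5·(-9) + 8 = -37, so (5z + 8)/(z + 9)² = 5/(z + 9) - 37/(z + 9)². Integrate: ∫ P/(z + 9) dz = 5 ln|(z + 9)|; ∫ Q/(z + 9)² dz = 37/(z + 9). Sum: 5 ln|(z + 9)| + 37/(z + 9) + C


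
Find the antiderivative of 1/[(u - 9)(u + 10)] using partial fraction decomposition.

Decompose: 1/[(u - 9)(u + 10)] = (1/19)/(u - 9) - (1/19)/(u + 10). Integrate each term: (1/19) ln|(u - 9)| - (1/19) ln|(u + 10)| + C


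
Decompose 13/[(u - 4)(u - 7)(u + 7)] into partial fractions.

Using cover-up method: P = -13/33, Q = 13/42, R = 13/154
Result: (-13/33)/(u - 4) + (13/42)/(u - 7) + (13/154)/(u + 7)


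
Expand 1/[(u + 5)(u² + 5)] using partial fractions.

Cover-up at u = -5: P = 1/((-5)² + 5) = 1/30. Then Q = -P = -1/30, R = -P·(0 - 5) = 1/6
Result: (1/30)/(u + 5) - ((1/30)u - 1/6)/(u² + 5)


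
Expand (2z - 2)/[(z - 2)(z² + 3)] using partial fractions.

At z=2: α = (2·2 - 2)/(2² + 3) = 2/7. β = -α = -2/7, γ = 2 - 2·α = 10/7
Result: (2/7)/(z - 2) - ((2/7)z - 10/7)/(z² + 3)


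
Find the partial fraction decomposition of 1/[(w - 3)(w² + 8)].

Cover-up at w = 3: α = 1/(3² + 8) = 1/17. Then β = -α = -1/17, γ = -α·(0 + 3) = -3/17
Result: (1/17)/(w - 3) - ((1/17)w + 3/17)/(w² + 8)


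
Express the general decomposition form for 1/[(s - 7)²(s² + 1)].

Repeated linear + quadratic: P/(s - 7) + Q/(s - 7)² + (Rs + S)/(s² + 1)


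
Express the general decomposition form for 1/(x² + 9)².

Repeated quadratic factor: (Ax + B)/(x² + 9) + (Cx + D)/(x² + 9)²


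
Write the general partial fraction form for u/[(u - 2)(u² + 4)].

Linear + irreducible quadratic: α/(u - 2) + (βu + γ)/(u² + 4)


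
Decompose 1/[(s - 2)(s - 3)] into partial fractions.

1/(s - 2)(s - 3) = α/(s - 2) + β/(s - 3). α = 1/(2 - 3) = -1, β = 1/(3 - 2) = 1
Result: -1/(s - 2) + 1/(s - 3)


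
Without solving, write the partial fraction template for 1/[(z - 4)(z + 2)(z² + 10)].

Two linear + quadratic: P/(z - 4) + Q/(z + 2) + (Rz + S)/(z² + 10)


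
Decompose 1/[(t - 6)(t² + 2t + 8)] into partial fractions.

Cover-up at t = 6: P = 1/(6² + 2·6 + 8) = 1/56. Then Q = -P = -1/56, R = -P·(2 + 6) = -1/7
Result: (1/56)/(t - 6) - ((1/56)t + 1/7)/(t² + 2t + 8)


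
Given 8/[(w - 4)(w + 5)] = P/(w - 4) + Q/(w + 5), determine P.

Cover-up at w = 4: P = 8/(4 + 5) = 8/9


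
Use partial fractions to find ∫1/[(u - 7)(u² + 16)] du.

Cover-up at u=7: α = 1/(7²+16) = 1/65. Coeff matching: β = -1/65, γ = -7/65. Decomposition: (1/65)/(u - 7) - ((1/65)u + 7/65)/(u² + 16). Integrate: linear → ln, quadratic → (1/2)ln + arctan: (1/65) ln|(u - 7)| - (1/130) ln(u² + 16) - (7/260) arctan(u/4) + C


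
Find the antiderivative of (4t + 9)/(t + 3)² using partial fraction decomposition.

Decompose: α = 4, β = 4·(-3) + 9 = -3, so (4t + 9)/(t + 3)² = 4/(t + 3) - 3/(t + 3)². Integrate: ∫ α/(t + 3) dt = 4 ln|(t + 3)|; ∫ β/(t + 3)² dt = 3/(t + 3). Sum: 4 ln|(t + 3)| + 3/(t + 3) + C


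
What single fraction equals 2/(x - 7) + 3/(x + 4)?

Common denominator (x - 7)(x + 4). Numerator: 2(x + 4) + 3(x - 7) = (2x + 8) + (3x - 21) = 5x - 13
Result: (5x - 13)/[(x - 7)(x + 4)]


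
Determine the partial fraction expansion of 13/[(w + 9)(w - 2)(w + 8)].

Using cover-up method: α = 13/11, β = 13/110, γ = -13/10
Result: (13/11)/(w + 9) + (13/110)/(w - 2) - (13/10)/(w + 8)


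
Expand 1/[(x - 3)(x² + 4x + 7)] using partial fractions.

Cover-up at x = 3: P = 1/(3² + 4·3 + 7) = 1/28. Then Q = -P = -1/28, R = -P·(4 + 3) = -1/4
Result: (1/28)/(x - 3) - ((1/28)x + 1/4)/(x² + 4x + 7)


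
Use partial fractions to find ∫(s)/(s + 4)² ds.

Decompose: P = 1, Q = 1·(-4) + 0 = -4, so (s)/(s + 4)² = 1/(s + 4) - 4/(s + 4)². Integrate: ∫ P/(s + 4) ds = ln|(s + 4)|; ∫ Q/(s + 4)² ds = 4/(s + 4). Sum: ln|(s + 4)| + 4/(s + 4) + C


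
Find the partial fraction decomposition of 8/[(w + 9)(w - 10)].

8/(w + 9)(w - 10) = α/(w + 9) + β/(w - 10). α = 8/(-9 - 10) = -8/19, β = 8/(10 + 9) = 8/19
Result: (-8/19)/(w + 9) + (8/19)/(w - 10)


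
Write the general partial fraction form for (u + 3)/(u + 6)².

Repeated linear factor: A/(u + 6) + B/(u + 6)²


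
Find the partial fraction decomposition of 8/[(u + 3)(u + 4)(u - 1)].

Using cover-up method: α = -2, β = 8/5, γ = 2/5
Result: -2/(u + 3) + (8/5)/(u + 4) + (2/5)/(u - 1)


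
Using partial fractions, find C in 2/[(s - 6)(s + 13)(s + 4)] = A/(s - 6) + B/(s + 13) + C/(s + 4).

Cover-up at s = -4: C = 2/[(-4 - 6)(-4 + 13)] = 2/[(-10)(9)] = -2/90 = -1/45


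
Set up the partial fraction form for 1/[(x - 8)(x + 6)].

Distinct linear factors: P/(x - 8) + Q/(x + 6)


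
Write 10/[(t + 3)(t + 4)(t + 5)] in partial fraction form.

Using cover-up method: A = 5, B = -10, C = 5
Result: 5/(t + 3) - 10/(t + 4) + 5/(t + 5)


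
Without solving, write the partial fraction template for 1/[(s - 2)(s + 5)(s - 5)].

Three distinct linear factors: A/(s - 2) + B/(s + 5) + C/(s - 5)


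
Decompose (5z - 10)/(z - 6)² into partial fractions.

(5z - 10) = A(z - 6) + B. At z = 6: B = 5·6 - 10 = 20. Coeff of z: A = 5
Result: 5/(z - 6) + 20/(z - 6)²


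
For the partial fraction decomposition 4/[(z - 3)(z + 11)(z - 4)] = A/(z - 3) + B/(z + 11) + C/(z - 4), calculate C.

Cover-up at z = 4: C = 4/[(4 - 3)(4 + 11)] = 4/[(1)(15)] = 4/15


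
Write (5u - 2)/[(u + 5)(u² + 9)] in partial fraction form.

At u=-5: α = (5·(-5) - 2)/((-5)² + 9) = -27/34. β = -α = 27/34, γ = 5 - (-5)·α = 35/34
Result: (-27/34)/(u + 5) + ((27/34)u + 35/34)/(u² + 9)


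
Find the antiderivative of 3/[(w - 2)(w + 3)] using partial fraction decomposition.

Decompose: 3/[(w - 2)(w + 3)] = (3/5)/(w - 2) - (3/5)/(w + 3). Integrate each term: (3/5) ln|(w - 2)| - (3/5) ln|(w + 3)| + C


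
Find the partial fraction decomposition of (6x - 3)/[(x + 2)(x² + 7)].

At x=-2: α = (6·(-2) - 3)/((-2)² + 7) = -15/11. β = -α = 15/11, γ = 6 - (-2)·α = 36/11
Result: (-15/11)/(x + 2) + ((15/11)x + 36/11)/(x² + 7)
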